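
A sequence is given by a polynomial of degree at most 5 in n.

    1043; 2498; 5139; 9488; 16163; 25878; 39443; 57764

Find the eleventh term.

1455 , 2641 , 4349 , 6675 , 9715 , 13565 , 18321
1186 , 1708 , 2326 , 3040 , 3850 , 4756
522 , 618 , 714 , 810 , 906
96 , 96 , 96 , 96
Constant fourth difference = 96, so extend:
906 + 96 = 1002;  4756 + 1002 = 5758;  18321 + 5758 = 24079;  57764 + 24079 = 81843
1002 + 96 = 1098;  5758 + 1098 = 6856;  24079 + 6856 = 30935;  81843 + 30935 = 112778
1098 + 96 = 1194;  6856 + 1194 = 8050;  30935 + 8050 = 38985;  112778 + 38985 = 151763

151763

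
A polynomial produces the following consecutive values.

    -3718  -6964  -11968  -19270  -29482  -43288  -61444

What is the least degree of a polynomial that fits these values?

4

D1: -3246, -5004, -7302, -10212, -13806, -18156
D2: -1758, -2298, -2910, -3594, -4350
D3: -540, -612, -684, -756
D4: -72, -72, -72
The fourth differences are constant, so the polynomial has degree 4.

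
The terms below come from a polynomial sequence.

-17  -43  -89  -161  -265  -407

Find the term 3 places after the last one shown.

-1121

D1: -26  -46  -72  -104  -142
D2: -20  -26  -32  -38
D3: -6  -6  -6
Constant third difference = -6, so extend:
-38 − 6 = -44;  -142 − 44 = -186;  -407 − 186 = -593
-44 − 6 = -50;  -186 − 50 = -236;  -593 − 236 = -829
-50 − 6 = -56;  -236 − 56 = -292;  -829 − 292 = -1121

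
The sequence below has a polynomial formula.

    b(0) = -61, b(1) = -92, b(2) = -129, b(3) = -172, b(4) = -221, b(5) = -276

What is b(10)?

-641

Δ: -31, -37, -43, -49, -55
Δ²: -6, -6, -6, -6
The second differences are constant (-6).
-55 − 6 = -61;  -276 − 61 = -337
-61 − 6 = -67;  -337 − 67 = -404
-67 − 6 = -73;  -404 − 73 = -477
-73 − 6 = -79;  -477 − 79 = -556
-79 − 6 = -85;  -556 − 85 = -641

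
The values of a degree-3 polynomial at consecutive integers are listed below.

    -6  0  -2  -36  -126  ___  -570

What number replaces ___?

Using the first 5 terms:
D1: 6, -2, -34, -90
D2: -8, -32, -56
D3: -24, -24
Constant third difference = -24.
Extend forward: -56 − 24 = -80;  -90 − 80 = -170;  -126 − 170 = -296

-296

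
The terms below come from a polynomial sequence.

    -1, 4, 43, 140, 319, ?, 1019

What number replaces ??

Using the first 5 terms:
First differences: 5, 39, 97, 179
Second differences: 34, 58, 82
Third differences: 24, 24
Constant third difference = 24.
Extend forward: 82 + 24 = 106;  179 + 106 = 285;  319 + 285 = 604

604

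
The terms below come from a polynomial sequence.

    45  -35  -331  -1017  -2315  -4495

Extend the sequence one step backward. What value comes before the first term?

35

-80, -296, -686, -1298, -2180
-216, -390, -612, -882
-174, -222, -270
-48, -48
The fourth differences are constant at -48.
Work back: -174 + 48 = -126;  -216 + 126 = -90;  -80 + 90 = 10;  45 − 10 = 35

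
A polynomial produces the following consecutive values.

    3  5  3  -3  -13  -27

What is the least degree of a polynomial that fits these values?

D1: 2, -2, -6, -10, -14
D2: -4, -4, -4, -4
The second differences are constant, so the polynomial has degree 2.

2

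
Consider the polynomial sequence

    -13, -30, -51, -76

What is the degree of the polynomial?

2

-17, -21, -25
-4, -4
The second differences are constant, so the polynomial has degree 2.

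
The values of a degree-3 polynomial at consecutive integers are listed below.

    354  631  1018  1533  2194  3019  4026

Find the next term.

5233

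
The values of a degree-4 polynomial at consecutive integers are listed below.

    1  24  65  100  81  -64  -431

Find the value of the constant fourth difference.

-24

Δ: 23, 41, 35, -19, -145, -367
Δ²: 18, -6, -54, -126, -222
Δ³: -24, -48, -72, -96
Δ⁴: -24, -24, -24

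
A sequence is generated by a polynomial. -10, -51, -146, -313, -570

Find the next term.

-935

-41 , -95 , -167 , -257
-54 , -72 , -90
-18 , -18
Third differences constant at -18.
-90 − 18 = -108;  -257 − 108 = -365;  -570 − 365 = -935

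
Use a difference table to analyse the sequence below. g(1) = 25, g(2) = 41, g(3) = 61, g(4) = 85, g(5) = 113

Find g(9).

265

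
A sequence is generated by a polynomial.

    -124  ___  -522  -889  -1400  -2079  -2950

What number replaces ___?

-275

Using the last 5 terms:
D1: -367  -511  -679  -871
D2: -144  -168  -192
D3: -24  -24
Constant third difference = -24.
Extend backward: -144 + 24 = -120;  -367 + 120 = -247;  -522 + 247 = -275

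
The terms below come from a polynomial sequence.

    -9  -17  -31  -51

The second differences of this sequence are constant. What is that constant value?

-6

Δ: -8, -14, -20
Δ²: -6, -6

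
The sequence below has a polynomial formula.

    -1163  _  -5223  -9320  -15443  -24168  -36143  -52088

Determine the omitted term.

-2648

Using the last 6 terms:
-4097, -6123, -8725, -11975, -15945
-2026, -2602, -3250, -3970
-576, -648, -720
-72, -72
Constant fourth difference = -72.
Extend backward: -576 + 72 = -504;  -2026 + 504 = -1522;  -4097 + 1522 = -2575;  -5223 + 2575 = -2648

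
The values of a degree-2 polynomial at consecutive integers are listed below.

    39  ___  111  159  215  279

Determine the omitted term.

71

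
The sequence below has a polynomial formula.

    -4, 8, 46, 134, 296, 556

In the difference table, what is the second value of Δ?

First differences: 12, 38, 88, 162, 260
Second differences: 26, 50, 74, 98
Third differences: 24, 24, 24

38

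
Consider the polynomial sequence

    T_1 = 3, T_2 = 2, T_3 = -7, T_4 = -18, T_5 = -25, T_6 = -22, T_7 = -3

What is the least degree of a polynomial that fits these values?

First differences: -1, -9, -11, -7, 3, 19
Second differences: -8, -2, 4, 10, 16
Third differences: 6, 6, 6, 6
The third differences are constant, so the polynomial has degree 3.

3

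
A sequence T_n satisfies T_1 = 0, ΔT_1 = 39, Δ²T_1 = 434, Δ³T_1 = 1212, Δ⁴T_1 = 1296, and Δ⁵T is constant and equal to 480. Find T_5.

Build the table forward from the leading diagonal:
D5: 480, 480, 480, 480, 480
D4: 1296, 1776, 2256, 2736, 3216
D3: 1212, 2508, 4284, 6540, 9276
D2: 434, 1646, 4154, 8438, 14978
D1: 39, 473, 2119, 6273, 14711
T: 0, 39, 512, 2631, 8904

8904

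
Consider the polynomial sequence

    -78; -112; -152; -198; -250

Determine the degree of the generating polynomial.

-34, -40, -46, -52
-6, -6, -6
The second differences are constant, so the polynomial has degree 2.

2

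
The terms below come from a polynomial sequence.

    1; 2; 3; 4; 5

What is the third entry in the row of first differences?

1

D1: 1, 1, 1, 1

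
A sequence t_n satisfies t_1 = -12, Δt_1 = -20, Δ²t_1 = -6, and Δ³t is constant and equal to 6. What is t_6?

Build the table forward from the leading diagonal:
Third differences: 6  6  6  6  6  6
Second differences: -6  0  6  12  18  24
First differences: -20  -26  -26  -20  -8  10
t: -12  -32  -58  -84  -104  -112

-112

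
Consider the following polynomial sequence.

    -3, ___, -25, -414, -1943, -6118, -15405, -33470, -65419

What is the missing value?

Using the last 7 terms:
First differences: -389, -1529, -4175, -9287, -18065, -31949
Second differences: -1140, -2646, -5112, -8778, -13884
Third differences: -1506, -2466, -3666, -5106
Fourth differences: -960, -1200, -1440
Fifth differences: -240, -240
Constant fifth difference = -240.
Extend backward: -960 + 240 = -720;  -1506 + 720 = -786;  -1140 + 786 = -354;  -389 + 354 = -35;  -25 + 35 = 10

10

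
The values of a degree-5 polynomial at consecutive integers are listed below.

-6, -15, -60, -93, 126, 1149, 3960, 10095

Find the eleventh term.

Δ: -9 , -45 , -33 , 219 , 1023 , 2811 , 6135
Δ²: -36 , 12 , 252 , 804 , 1788 , 3324
Δ³: 48 , 240 , 552 , 984 , 1536
Δ⁴: 192 , 312 , 432 , 552
Δ⁵: 120 , 120 , 120
The fifth differences are constant (120).
552 + 120 = 672;  1536 + 672 = 2208;  3324 + 2208 = 5532;  6135 + 5532 = 11667;  10095 + 11667 = 21762
672 + 120 = 792;  2208 + 792 = 3000;  5532 + 3000 = 8532;  11667 + 8532 = 20199;  21762 + 20199 = 41961
792 + 120 = 912;  3000 + 912 = 3912;  8532 + 3912 = 12444;  20199 + 12444 = 32643;  41961 + 32643 = 74604

74604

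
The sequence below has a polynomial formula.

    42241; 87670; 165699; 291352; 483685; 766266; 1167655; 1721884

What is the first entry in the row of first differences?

45429

D1: 45429, 78029, 125653, 192333, 282581, 401389, 554229
D2: 32600, 47624, 66680, 90248, 118808, 152840
D3: 15024, 19056, 23568, 28560, 34032
D4: 4032, 4512, 4992, 5472
D5: 480, 480, 480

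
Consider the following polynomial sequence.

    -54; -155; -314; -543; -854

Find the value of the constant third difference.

-12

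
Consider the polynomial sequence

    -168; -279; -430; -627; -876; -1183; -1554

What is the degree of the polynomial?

3

-111, -151, -197, -249, -307, -371
-40, -46, -52, -58, -64
-6, -6, -6, -6
The third differences are constant, so the polynomial has degree 3.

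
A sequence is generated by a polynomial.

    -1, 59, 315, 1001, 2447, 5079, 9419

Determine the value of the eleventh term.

57659

First differences: 60, 256, 686, 1446, 2632, 4340
Second differences: 196, 430, 760, 1186, 1708
Third differences: 234, 330, 426, 522
Fourth differences: 96, 96, 96
Constant fourth difference = 96, so extend:
522 + 96 = 618;  1708 + 618 = 2326;  4340 + 2326 = 6666;  9419 + 6666 = 16085
618 + 96 = 714;  2326 + 714 = 3040;  6666 + 3040 = 9706;  16085 + 9706 = 25791
714 + 96 = 810;  3040 + 810 = 3850;  9706 + 3850 = 13556;  25791 + 13556 = 39347
810 + 96 = 906;  3850 + 906 = 4756;  13556 + 4756 = 18312;  39347 + 18312 = 57659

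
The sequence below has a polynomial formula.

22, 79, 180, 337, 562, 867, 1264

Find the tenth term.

3127

First differences: 57, 101, 157, 225, 305, 397
Second differences: 44, 56, 68, 80, 92
Third differences: 12, 12, 12, 12
Constant third difference = 12, so extend:
92 + 12 = 104;  397 + 104 = 501;  1264 + 501 = 1765
104 + 12 = 116;  501 + 116 = 617;  1765 + 617 = 2382
116 + 12 = 128;  617 + 128 = 745;  2382 + 745 = 3127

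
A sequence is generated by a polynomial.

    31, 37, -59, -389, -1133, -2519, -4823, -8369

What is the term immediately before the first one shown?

7

D1: 6  -96  -330  -744  -1386  -2304  -3546
D2: -102  -234  -414  -642  -918  -1242
D3: -132  -180  -228  -276  -324
D4: -48  -48  -48  -48
The fourth differences are constant at -48.
Work back: -132 + 48 = -84;  -102 + 84 = -18;  6 + 18 = 24;  31 − 24 = 7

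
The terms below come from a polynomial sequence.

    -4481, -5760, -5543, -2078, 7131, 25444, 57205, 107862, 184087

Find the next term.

D1: -1279, 217, 3465, 9209, 18313, 31761, 50657, 76225
D2: 1496, 3248, 5744, 9104, 13448, 18896, 25568
D3: 1752, 2496, 3360, 4344, 5448, 6672
D4: 744, 864, 984, 1104, 1224
D5: 120, 120, 120, 120
The fifth differences are constant (120).
1224 + 120 = 1344;  6672 + 1344 = 8016;  25568 + 8016 = 33584;  76225 + 33584 = 109809;  184087 + 109809 = 293896

293896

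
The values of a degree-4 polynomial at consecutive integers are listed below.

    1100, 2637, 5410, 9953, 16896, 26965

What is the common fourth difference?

Δ: 1537, 2773, 4543, 6943, 10069
Δ²: 1236, 1770, 2400, 3126
Δ³: 534, 630, 726
Δ⁴: 96, 96

96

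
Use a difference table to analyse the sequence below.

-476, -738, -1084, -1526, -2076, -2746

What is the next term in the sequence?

-3548

-262, -346, -442, -550, -670
-84, -96, -108, -120
-12, -12, -12
Constant third difference = -12, so extend:
-120 − 12 = -132;  -670 − 132 = -802;  -2746 − 802 = -3548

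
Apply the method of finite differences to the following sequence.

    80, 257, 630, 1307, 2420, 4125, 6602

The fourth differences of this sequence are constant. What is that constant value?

24

First differences: 177, 373, 677, 1113, 1705, 2477
Second differences: 196, 304, 436, 592, 772
Third differences: 108, 132, 156, 180
Fourth differences: 24, 24, 24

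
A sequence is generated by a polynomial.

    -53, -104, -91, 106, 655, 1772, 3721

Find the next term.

D1: -51, 13, 197, 549, 1117, 1949
D2: 64, 184, 352, 568, 832
D3: 120, 168, 216, 264
D4: 48, 48, 48
The fourth differences are constant (48).
264 + 48 = 312;  832 + 312 = 1144;  1949 + 1144 = 3093;  3721 + 3093 = 6814

6814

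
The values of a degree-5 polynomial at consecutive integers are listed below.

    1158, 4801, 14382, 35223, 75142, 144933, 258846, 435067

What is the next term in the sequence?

First differences: 3643, 9581, 20841, 39919, 69791, 113913, 176221
Second differences: 5938, 11260, 19078, 29872, 44122, 62308
Third differences: 5322, 7818, 10794, 14250, 18186
Fourth differences: 2496, 2976, 3456, 3936
Fifth differences: 480, 480, 480
The fifth differences are constant (480).
3936 + 480 = 4416;  18186 + 4416 = 22602;  62308 + 22602 = 84910;  176221 + 84910 = 261131;  435067 + 261131 = 696198

696198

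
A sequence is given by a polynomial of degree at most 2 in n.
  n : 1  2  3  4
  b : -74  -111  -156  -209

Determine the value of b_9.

First differences: -37, -45, -53
Second differences: -8, -8
Second differences constant at -8.
-53 − 8 = -61;  -209 − 61 = -270
-61 − 8 = -69;  -270 − 69 = -339
-69 − 8 = -77;  -339 − 77 = -416
-77 − 8 = -85;  -416 − 85 = -501
-85 − 8 = -93;  -501 − 93 = -594

-594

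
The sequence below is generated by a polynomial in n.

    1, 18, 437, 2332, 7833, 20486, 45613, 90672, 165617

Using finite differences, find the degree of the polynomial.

5

Δ: 17, 419, 1895, 5501, 12653, 25127, 45059, 74945
Δ²: 402, 1476, 3606, 7152, 12474, 19932, 29886
Δ³: 1074, 2130, 3546, 5322, 7458, 9954
Δ⁴: 1056, 1416, 1776, 2136, 2496
Δ⁵: 360, 360, 360, 360
The fifth differences are constant, so the polynomial has degree 5.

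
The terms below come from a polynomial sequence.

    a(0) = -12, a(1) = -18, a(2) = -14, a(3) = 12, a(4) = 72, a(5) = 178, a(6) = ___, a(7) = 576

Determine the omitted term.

342

Using the first 6 terms:
Δ: -6  4  26  60  106
Δ²: 10  22  34  46
Δ³: 12  12  12
Constant third difference = 12.
Extend forward: 46 + 12 = 58;  106 + 58 = 164;  178 + 164 = 342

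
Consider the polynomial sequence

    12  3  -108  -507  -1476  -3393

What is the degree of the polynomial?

4

Δ: -9, -111, -399, -969, -1917
Δ²: -102, -288, -570, -948
Δ³: -186, -282, -378
Δ⁴: -96, -96
The fourth differences are constant, so the polynomial has degree 4.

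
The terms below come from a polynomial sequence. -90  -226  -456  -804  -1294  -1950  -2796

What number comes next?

-3856

-136, -230, -348, -490, -656, -846
-94, -118, -142, -166, -190
-24, -24, -24, -24
The third differences are constant (-24).
-190 − 24 = -214;  -846 − 214 = -1060;  -2796 − 1060 = -3856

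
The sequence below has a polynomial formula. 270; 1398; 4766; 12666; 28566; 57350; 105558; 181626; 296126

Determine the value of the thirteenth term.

First differences: 1128 , 3368 , 7900 , 15900 , 28784 , 48208 , 76068 , 114500
Second differences: 2240 , 4532 , 8000 , 12884 , 19424 , 27860 , 38432
Third differences: 2292 , 3468 , 4884 , 6540 , 8436 , 10572
Fourth differences: 1176 , 1416 , 1656 , 1896 , 2136
Fifth differences: 240 , 240 , 240 , 240
The fifth differences are constant (240).
2136 + 240 = 2376;  10572 + 2376 = 12948;  38432 + 12948 = 51380;  114500 + 51380 = 165880;  296126 + 165880 = 462006
2376 + 240 = 2616;  12948 + 2616 = 15564;  51380 + 15564 = 66944;  165880 + 66944 = 232824;  462006 + 232824 = 694830
2616 + 240 = 2856;  15564 + 2856 = 18420;  66944 + 18420 = 85364;  232824 + 85364 = 318188;  694830 + 318188 = 1013018
2856 + 240 = 3096;  18420 + 3096 = 21516;  85364 + 21516 = 106880;  318188 + 106880 = 425068;  1013018 + 425068 = 1438086

1438086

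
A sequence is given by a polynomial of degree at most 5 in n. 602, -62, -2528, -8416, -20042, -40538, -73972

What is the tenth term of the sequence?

First differences: -664, -2466, -5888, -11626, -20496, -33434
Second differences: -1802, -3422, -5738, -8870, -12938
Third differences: -1620, -2316, -3132, -4068
Fourth differences: -696, -816, -936
Fifth differences: -120, -120
Constant fifth difference = -120, so extend:
-936 − 120 = -1056;  -4068 − 1056 = -5124;  -12938 − 5124 = -18062;  -33434 − 18062 = -51496;  -73972 − 51496 = -125468
-1056 − 120 = -1176;  -5124 − 1176 = -6300;  -18062 − 6300 = -24362;  -51496 − 24362 = -75858;  -125468 − 75858 = -201326
-1176 − 120 = -1296;  -6300 − 1296 = -7596;  -24362 − 7596 = -31958;  -75858 − 31958 = -107816;  -201326 − 107816 = -309142

-309142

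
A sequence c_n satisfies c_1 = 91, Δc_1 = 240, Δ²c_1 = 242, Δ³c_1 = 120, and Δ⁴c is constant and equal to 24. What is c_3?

813

Build the table forward from the leading diagonal:
Δ⁴: 24  24  24
Δ³: 120  144  168
Δ²: 242  362  506
Δ: 240  482  844
c: 91  331  813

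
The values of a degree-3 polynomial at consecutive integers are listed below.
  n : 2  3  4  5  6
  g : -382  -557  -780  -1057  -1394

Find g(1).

D1: -175  -223  -277  -337
D2: -48  -54  -60
D3: -6  -6
The third differences are constant at -6.
Work back: -48 + 6 = -42;  -175 + 42 = -133;  -382 + 133 = -249

-249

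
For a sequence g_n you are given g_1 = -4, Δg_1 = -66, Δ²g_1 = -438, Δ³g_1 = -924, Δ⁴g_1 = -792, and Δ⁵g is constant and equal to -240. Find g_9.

-133420

Build the table forward from the leading diagonal:
D5: -240, -240, -240, -240, -240, -240, -240, -240, -240
D4: -792, -1032, -1272, -1512, -1752, -1992, -2232, -2472, -2712
D3: -924, -1716, -2748, -4020, -5532, -7284, -9276, -11508, -13980
D2: -438, -1362, -3078, -5826, -9846, -15378, -22662, -31938, -43446
D1: -66, -504, -1866, -4944, -10770, -20616, -35994, -58656, -90594
g: -4, -70, -574, -2440, -7384, -18154, -38770, -74764, -133420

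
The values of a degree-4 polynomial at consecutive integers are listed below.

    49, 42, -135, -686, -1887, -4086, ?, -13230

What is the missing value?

Using the first 6 terms:
-7, -177, -551, -1201, -2199
-170, -374, -650, -998
-204, -276, -348
-72, -72
Constant fourth difference = -72.
Extend forward: -348 − 72 = -420;  -998 − 420 = -1418;  -2199 − 1418 = -3617;  -4086 − 3617 = -7703

-7703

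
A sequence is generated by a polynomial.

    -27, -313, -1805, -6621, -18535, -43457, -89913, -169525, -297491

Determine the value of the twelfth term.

Δ: -286, -1492, -4816, -11914, -24922, -46456, -79612, -127966
Δ²: -1206, -3324, -7098, -13008, -21534, -33156, -48354
Δ³: -2118, -3774, -5910, -8526, -11622, -15198
Δ⁴: -1656, -2136, -2616, -3096, -3576
Δ⁵: -480, -480, -480, -480
Fifth differences constant at -480.
-3576 − 480 = -4056;  -15198 − 4056 = -19254;  -48354 − 19254 = -67608;  -127966 − 67608 = -195574;  -297491 − 195574 = -493065
-4056 − 480 = -4536;  -19254 − 4536 = -23790;  -67608 − 23790 = -91398;  -195574 − 91398 = -286972;  -493065 − 286972 = -780037
-4536 − 480 = -5016;  -23790 − 5016 = -28806;  -91398 − 28806 = -120204;  -286972 − 120204 = -407176;  -780037 − 407176 = -1187213

-1187213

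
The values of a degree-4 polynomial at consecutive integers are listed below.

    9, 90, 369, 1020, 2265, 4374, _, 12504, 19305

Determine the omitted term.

7665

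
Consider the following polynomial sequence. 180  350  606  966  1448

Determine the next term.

D1: 170, 256, 360, 482
D2: 86, 104, 122
D3: 18, 18
Constant third difference = 18, so extend:
122 + 18 = 140;  482 + 140 = 622;  1448 + 622 = 2070

2070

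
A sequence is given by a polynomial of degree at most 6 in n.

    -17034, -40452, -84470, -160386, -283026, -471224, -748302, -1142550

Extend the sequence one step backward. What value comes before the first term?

-5966

First differences: -23418, -44018, -75916, -122640, -188198, -277078, -394248
Second differences: -20600, -31898, -46724, -65558, -88880, -117170
Third differences: -11298, -14826, -18834, -23322, -28290
Fourth differences: -3528, -4008, -4488, -4968
Fifth differences: -480, -480, -480
The fifth differences are constant at -480.
Work back: -3528 + 480 = -3048;  -11298 + 3048 = -8250;  -20600 + 8250 = -12350;  -23418 + 12350 = -11068;  -17034 + 11068 = -5966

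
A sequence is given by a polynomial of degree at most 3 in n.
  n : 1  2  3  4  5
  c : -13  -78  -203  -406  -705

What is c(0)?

10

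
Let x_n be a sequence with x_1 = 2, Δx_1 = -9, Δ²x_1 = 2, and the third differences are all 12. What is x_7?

218

Build the table forward from the leading diagonal:
D3: 12, 12, 12, 12, 12, 12, 12
D2: 2, 14, 26, 38, 50, 62, 74
D1: -9, -7, 7, 33, 71, 121, 183
x: 2, -7, -14, -7, 26, 97, 218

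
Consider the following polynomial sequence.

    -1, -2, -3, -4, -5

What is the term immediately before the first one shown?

0

D1: -1  -1  -1  -1
The first differences are constant at -1.
Work back: -1 + 1 = 0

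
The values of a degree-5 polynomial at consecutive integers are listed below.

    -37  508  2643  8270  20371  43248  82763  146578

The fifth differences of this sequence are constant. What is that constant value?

Δ: 545, 2135, 5627, 12101, 22877, 39515, 63815
Δ²: 1590, 3492, 6474, 10776, 16638, 24300
Δ³: 1902, 2982, 4302, 5862, 7662
Δ⁴: 1080, 1320, 1560, 1800
Δ⁵: 240, 240, 240

240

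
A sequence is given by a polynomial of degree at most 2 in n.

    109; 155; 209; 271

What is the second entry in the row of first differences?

D1: 46, 54, 62
D2: 8, 8

54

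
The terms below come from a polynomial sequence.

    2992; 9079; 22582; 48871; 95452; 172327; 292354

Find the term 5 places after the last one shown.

2235079

D1: 6087 , 13503 , 26289 , 46581 , 76875 , 120027
D2: 7416 , 12786 , 20292 , 30294 , 43152
D3: 5370 , 7506 , 10002 , 12858
D4: 2136 , 2496 , 2856
D5: 360 , 360
Fifth differences constant at 360.
2856 + 360 = 3216;  12858 + 3216 = 16074;  43152 + 16074 = 59226;  120027 + 59226 = 179253;  292354 + 179253 = 471607
3216 + 360 = 3576;  16074 + 3576 = 19650;  59226 + 19650 = 78876;  179253 + 78876 = 258129;  471607 + 258129 = 729736
3576 + 360 = 3936;  19650 + 3936 = 23586;  78876 + 23586 = 102462;  258129 + 102462 = 360591;  729736 + 360591 = 1090327
3936 + 360 = 4296;  23586 + 4296 = 27882;  102462 + 27882 = 130344;  360591 + 130344 = 490935;  1090327 + 490935 = 1581262
4296 + 360 = 4656;  27882 + 4656 = 32538;  130344 + 32538 = 162882;  490935 + 162882 = 653817;  1581262 + 653817 = 2235079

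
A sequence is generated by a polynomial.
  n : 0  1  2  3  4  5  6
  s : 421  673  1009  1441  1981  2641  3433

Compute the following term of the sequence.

D1: 252  336  432  540  660  792
D2: 84  96  108  120  132
D3: 12  12  12  12
Constant third difference = 12, so extend:
132 + 12 = 144;  792 + 144 = 936;  3433 + 936 = 4369

4369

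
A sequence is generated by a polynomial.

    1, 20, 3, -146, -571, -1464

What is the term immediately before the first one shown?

19, -17, -149, -425, -893
-36, -132, -276, -468
-96, -144, -192
-48, -48
The fourth differences are constant at -48.
Work back: -96 + 48 = -48;  -36 + 48 = 12;  19 − 12 = 7;  1 − 7 = -6

-6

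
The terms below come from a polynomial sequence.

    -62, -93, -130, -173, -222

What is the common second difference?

-6

D1: -31, -37, -43, -49
D2: -6, -6, -6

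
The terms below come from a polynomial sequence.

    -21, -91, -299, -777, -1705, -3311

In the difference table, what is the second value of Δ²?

Δ: -70, -208, -478, -928, -1606
Δ²: -138, -270, -450, -678
Δ³: -132, -180, -228
Δ⁴: -48, -48

-270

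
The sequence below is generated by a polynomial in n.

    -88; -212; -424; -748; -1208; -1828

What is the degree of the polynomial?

Δ: -124, -212, -324, -460, -620
Δ²: -88, -112, -136, -160
Δ³: -24, -24, -24
The third differences are constant, so the polynomial has degree 3.

3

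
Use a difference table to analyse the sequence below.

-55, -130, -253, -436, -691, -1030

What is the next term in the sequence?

-1465

D1: -75, -123, -183, -255, -339
D2: -48, -60, -72, -84
D3: -12, -12, -12
The third differences are constant (-12).
-84 − 12 = -96;  -339 − 96 = -435;  -1030 − 435 = -1465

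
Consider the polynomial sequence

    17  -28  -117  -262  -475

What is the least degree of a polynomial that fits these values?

First differences: -45, -89, -145, -213
Second differences: -44, -56, -68
Third differences: -12, -12
The third differences are constant, so the polynomial has degree 3.

3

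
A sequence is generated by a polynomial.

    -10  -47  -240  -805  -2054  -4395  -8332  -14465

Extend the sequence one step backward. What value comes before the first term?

-37, -193, -565, -1249, -2341, -3937, -6133
-156, -372, -684, -1092, -1596, -2196
-216, -312, -408, -504, -600
-96, -96, -96, -96
The fourth differences are constant at -96.
Work back: -216 + 96 = -120;  -156 + 120 = -36;  -37 + 36 = -1;  -10 + 1 = -9

-9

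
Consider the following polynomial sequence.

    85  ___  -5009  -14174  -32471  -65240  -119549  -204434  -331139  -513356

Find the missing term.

-1124

Using the last 8 terms:
Δ: -9165, -18297, -32769, -54309, -84885, -126705, -182217
Δ²: -9132, -14472, -21540, -30576, -41820, -55512
Δ³: -5340, -7068, -9036, -11244, -13692
Δ⁴: -1728, -1968, -2208, -2448
Δ⁵: -240, -240, -240
Constant fifth difference = -240.
Extend backward: -1728 + 240 = -1488;  -5340 + 1488 = -3852;  -9132 + 3852 = -5280;  -9165 + 5280 = -3885;  -5009 + 3885 = -1124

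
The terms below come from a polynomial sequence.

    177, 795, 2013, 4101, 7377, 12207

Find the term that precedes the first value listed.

618  1218  2088  3276  4830
600  870  1188  1554
270  318  366
48  48
The fourth differences are constant at 48.
Work back: 270 − 48 = 222;  600 − 222 = 378;  618 − 378 = 240;  177 − 240 = -63

-63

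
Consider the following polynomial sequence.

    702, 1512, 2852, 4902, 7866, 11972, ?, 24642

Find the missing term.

17472

Using the first 6 terms:
810, 1340, 2050, 2964, 4106
530, 710, 914, 1142
180, 204, 228
24, 24
Constant fourth difference = 24.
Extend forward: 228 + 24 = 252;  1142 + 252 = 1394;  4106 + 1394 = 5500;  11972 + 5500 = 17472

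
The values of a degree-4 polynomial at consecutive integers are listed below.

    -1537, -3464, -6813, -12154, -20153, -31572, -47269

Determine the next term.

D1: -1927 , -3349 , -5341 , -7999 , -11419 , -15697
D2: -1422 , -1992 , -2658 , -3420 , -4278
D3: -570 , -666 , -762 , -858
D4: -96 , -96 , -96
Fourth differences constant at -96.
-858 − 96 = -954;  -4278 − 954 = -5232;  -15697 − 5232 = -20929;  -47269 − 20929 = -68198

-68198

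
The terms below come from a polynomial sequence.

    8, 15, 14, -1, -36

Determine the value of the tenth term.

-721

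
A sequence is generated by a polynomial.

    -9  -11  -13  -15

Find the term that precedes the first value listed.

First differences: -2  -2  -2
The first differences are constant at -2.
Work back: -9 + 2 = -7

-7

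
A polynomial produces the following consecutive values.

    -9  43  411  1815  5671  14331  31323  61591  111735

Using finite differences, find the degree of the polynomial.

5

D1: 52, 368, 1404, 3856, 8660, 16992, 30268, 50144
D2: 316, 1036, 2452, 4804, 8332, 13276, 19876
D3: 720, 1416, 2352, 3528, 4944, 6600
D4: 696, 936, 1176, 1416, 1656
D5: 240, 240, 240, 240
The fifth differences are constant, so the polynomial has degree 5.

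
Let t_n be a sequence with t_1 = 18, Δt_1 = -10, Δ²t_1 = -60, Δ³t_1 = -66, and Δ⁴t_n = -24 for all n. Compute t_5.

-670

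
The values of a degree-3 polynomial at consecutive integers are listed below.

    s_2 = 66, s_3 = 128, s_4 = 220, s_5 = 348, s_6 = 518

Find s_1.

First differences: 62  92  128  170
Second differences: 30  36  42
Third differences: 6  6
The third differences are constant at 6.
Work back: 30 − 6 = 24;  62 − 24 = 38;  66 − 38 = 28

28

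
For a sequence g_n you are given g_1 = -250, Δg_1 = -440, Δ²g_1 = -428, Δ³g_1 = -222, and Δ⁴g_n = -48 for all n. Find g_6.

-9190

Build the table forward from the leading diagonal:
Δ⁴: -48, -48, -48, -48, -48, -48
Δ³: -222, -270, -318, -366, -414, -462
Δ²: -428, -650, -920, -1238, -1604, -2018
Δ: -440, -868, -1518, -2438, -3676, -5280
g: -250, -690, -1558, -3076, -5514, -9190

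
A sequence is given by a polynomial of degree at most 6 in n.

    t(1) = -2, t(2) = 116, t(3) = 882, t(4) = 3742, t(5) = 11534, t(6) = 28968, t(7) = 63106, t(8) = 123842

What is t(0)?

-6

118, 766, 2860, 7792, 17434, 34138, 60736
648, 2094, 4932, 9642, 16704, 26598
1446, 2838, 4710, 7062, 9894
1392, 1872, 2352, 2832
480, 480, 480
The fifth differences are constant at 480.
Work back: 1392 − 480 = 912;  1446 − 912 = 534;  648 − 534 = 114;  118 − 114 = 4;  -2 − 4 = -6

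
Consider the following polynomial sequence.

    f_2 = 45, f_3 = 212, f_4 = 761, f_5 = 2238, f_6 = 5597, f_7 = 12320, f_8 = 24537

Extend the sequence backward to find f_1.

2

D1: 167, 549, 1477, 3359, 6723, 12217
D2: 382, 928, 1882, 3364, 5494
D3: 546, 954, 1482, 2130
D4: 408, 528, 648
D5: 120, 120
The fifth differences are constant at 120.
Work back: 408 − 120 = 288;  546 − 288 = 258;  382 − 258 = 124;  167 − 124 = 43;  45 − 43 = 2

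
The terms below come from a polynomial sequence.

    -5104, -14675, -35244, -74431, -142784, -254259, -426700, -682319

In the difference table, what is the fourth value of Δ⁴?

Δ: -9571, -20569, -39187, -68353, -111475, -172441, -255619
Δ²: -10998, -18618, -29166, -43122, -60966, -83178
Δ³: -7620, -10548, -13956, -17844, -22212
Δ⁴: -2928, -3408, -3888, -4368
Δ⁵: -480, -480, -480

-4368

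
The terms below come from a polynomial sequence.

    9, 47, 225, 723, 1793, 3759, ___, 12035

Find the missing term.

Using the first 6 terms:
First differences: 38, 178, 498, 1070, 1966
Second differences: 140, 320, 572, 896
Third differences: 180, 252, 324
Fourth differences: 72, 72
Constant fourth difference = 72.
Extend forward: 324 + 72 = 396;  896 + 396 = 1292;  1966 + 1292 = 3258;  3759 + 3258 = 7017

7017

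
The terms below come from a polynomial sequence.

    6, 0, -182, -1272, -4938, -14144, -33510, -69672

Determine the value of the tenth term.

Δ: -6, -182, -1090, -3666, -9206, -19366, -36162
Δ²: -176, -908, -2576, -5540, -10160, -16796
Δ³: -732, -1668, -2964, -4620, -6636
Δ⁴: -936, -1296, -1656, -2016
Δ⁵: -360, -360, -360
The fifth differences are constant (-360).
-2016 − 360 = -2376;  -6636 − 2376 = -9012;  -16796 − 9012 = -25808;  -36162 − 25808 = -61970;  -69672 − 61970 = -131642
-2376 − 360 = -2736;  -9012 − 2736 = -11748;  -25808 − 11748 = -37556;  -61970 − 37556 = -99526;  -131642 − 99526 = -231168

-231168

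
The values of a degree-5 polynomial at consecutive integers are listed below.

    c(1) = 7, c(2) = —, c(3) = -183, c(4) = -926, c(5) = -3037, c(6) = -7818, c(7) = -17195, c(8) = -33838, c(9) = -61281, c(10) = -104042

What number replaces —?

Using the last 8 terms:
-743  -2111  -4781  -9377  -16643  -27443  -42761
-1368  -2670  -4596  -7266  -10800  -15318
-1302  -1926  -2670  -3534  -4518
-624  -744  -864  -984
-120  -120  -120
Constant fifth difference = -120.
Extend backward: -624 + 120 = -504;  -1302 + 504 = -798;  -1368 + 798 = -570;  -743 + 570 = -173;  -183 + 173 = -10

-10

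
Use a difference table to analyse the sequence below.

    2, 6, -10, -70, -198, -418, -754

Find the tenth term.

First differences: 4, -16, -60, -128, -220, -336
Second differences: -20, -44, -68, -92, -116
Third differences: -24, -24, -24, -24
Constant third difference = -24, so extend:
-116 − 24 = -140;  -336 − 140 = -476;  -754 − 476 = -1230
-140 − 24 = -164;  -476 − 164 = -640;  -1230 − 640 = -1870
-164 − 24 = -188;  -640 − 188 = -828;  -1870 − 828 = -2698

-2698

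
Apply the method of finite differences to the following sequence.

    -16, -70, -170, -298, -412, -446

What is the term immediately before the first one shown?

D1: -54, -100, -128, -114, -34
D2: -46, -28, 14, 80
D3: 18, 42, 66
D4: 24, 24
The fourth differences are constant at 24.
Work back: 18 − 24 = -6;  -46 + 6 = -40;  -54 + 40 = -14;  -16 + 14 = -2

-2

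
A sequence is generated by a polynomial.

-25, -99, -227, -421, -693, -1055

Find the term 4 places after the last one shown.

-74, -128, -194, -272, -362
-54, -66, -78, -90
-12, -12, -12
Third differences constant at -12.
-90 − 12 = -102;  -362 − 102 = -464;  -1055 − 464 = -1519
-102 − 12 = -114;  -464 − 114 = -578;  -1519 − 578 = -2097
-114 − 12 = -126;  -578 − 126 = -704;  -2097 − 704 = -2801
-126 − 12 = -138;  -704 − 138 = -842;  -2801 − 842 = -3643

-3643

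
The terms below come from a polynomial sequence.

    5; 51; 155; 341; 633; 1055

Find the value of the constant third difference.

24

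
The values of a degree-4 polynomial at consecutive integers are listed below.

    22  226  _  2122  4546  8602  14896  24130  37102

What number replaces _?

Using the last 6 terms:
D1: 2424  4056  6294  9234  12972
D2: 1632  2238  2940  3738
D3: 606  702  798
D4: 96  96
Constant fourth difference = 96.
Extend backward: 606 − 96 = 510;  1632 − 510 = 1122;  2424 − 1122 = 1302;  2122 − 1302 = 820

820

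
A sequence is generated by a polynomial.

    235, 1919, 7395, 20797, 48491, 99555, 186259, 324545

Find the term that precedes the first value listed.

-39

Δ: 1684, 5476, 13402, 27694, 51064, 86704, 138286
Δ²: 3792, 7926, 14292, 23370, 35640, 51582
Δ³: 4134, 6366, 9078, 12270, 15942
Δ⁴: 2232, 2712, 3192, 3672
Δ⁵: 480, 480, 480
The fifth differences are constant at 480.
Work back: 2232 − 480 = 1752;  4134 − 1752 = 2382;  3792 − 2382 = 1410;  1684 − 1410 = 274;  235 − 274 = -39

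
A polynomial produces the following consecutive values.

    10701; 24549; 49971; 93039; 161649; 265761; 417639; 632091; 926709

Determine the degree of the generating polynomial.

Δ: 13848, 25422, 43068, 68610, 104112, 151878, 214452, 294618
Δ²: 11574, 17646, 25542, 35502, 47766, 62574, 80166
Δ³: 6072, 7896, 9960, 12264, 14808, 17592
Δ⁴: 1824, 2064, 2304, 2544, 2784
Δ⁵: 240, 240, 240, 240
The fifth differences are constant, so the polynomial has degree 5.

5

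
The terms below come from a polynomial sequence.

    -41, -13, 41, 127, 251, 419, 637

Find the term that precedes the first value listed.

-49

Δ: 28, 54, 86, 124, 168, 218
Δ²: 26, 32, 38, 44, 50
Δ³: 6, 6, 6, 6
The third differences are constant at 6.
Work back: 26 − 6 = 20;  28 − 20 = 8;  -41 − 8 = -49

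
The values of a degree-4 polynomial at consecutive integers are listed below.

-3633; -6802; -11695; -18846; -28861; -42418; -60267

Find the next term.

-83230

D1: -3169, -4893, -7151, -10015, -13557, -17849
D2: -1724, -2258, -2864, -3542, -4292
D3: -534, -606, -678, -750
D4: -72, -72, -72
The fourth differences are constant (-72).
-750 − 72 = -822;  -4292 − 822 = -5114;  -17849 − 5114 = -22963;  -60267 − 22963 = -83230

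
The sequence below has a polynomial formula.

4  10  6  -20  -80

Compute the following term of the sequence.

-186

Δ: 6, -4, -26, -60
Δ²: -10, -22, -34
Δ³: -12, -12
Third differences constant at -12.
-34 − 12 = -46;  -60 − 46 = -106;  -80 − 106 = -186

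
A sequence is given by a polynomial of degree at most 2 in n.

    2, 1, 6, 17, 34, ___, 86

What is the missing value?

Using the first 5 terms:
D1: -1  5  11  17
D2: 6  6  6
Constant second difference = 6.
Extend forward: 17 + 6 = 23;  34 + 23 = 57

57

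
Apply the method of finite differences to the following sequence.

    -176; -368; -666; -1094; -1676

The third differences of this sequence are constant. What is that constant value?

D1: -192, -298, -428, -582
D2: -106, -130, -154
D3: -24, -24

-24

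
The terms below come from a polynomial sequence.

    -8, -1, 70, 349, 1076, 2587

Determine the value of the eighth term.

9785

D1: 7  71  279  727  1511
D2: 64  208  448  784
D3: 144  240  336
D4: 96  96
Fourth differences constant at 96.
336 + 96 = 432;  784 + 432 = 1216;  1511 + 1216 = 2727;  2587 + 2727 = 5314
432 + 96 = 528;  1216 + 528 = 1744;  2727 + 1744 = 4471;  5314 + 4471 = 9785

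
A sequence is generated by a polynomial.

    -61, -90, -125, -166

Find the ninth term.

-461

Δ: -29 , -35 , -41
Δ²: -6 , -6
The second differences are constant (-6).
-41 − 6 = -47;  -166 − 47 = -213
-47 − 6 = -53;  -213 − 53 = -266
-53 − 6 = -59;  -266 − 59 = -325
-59 − 6 = -65;  -325 − 65 = -390
-65 − 6 = -71;  -390 − 71 = -461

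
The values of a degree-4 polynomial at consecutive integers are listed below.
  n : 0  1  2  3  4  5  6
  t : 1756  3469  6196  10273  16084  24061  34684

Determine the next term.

First differences: 1713 , 2727 , 4077 , 5811 , 7977 , 10623
Second differences: 1014 , 1350 , 1734 , 2166 , 2646
Third differences: 336 , 384 , 432 , 480
Fourth differences: 48 , 48 , 48
Constant fourth difference = 48, so extend:
480 + 48 = 528;  2646 + 528 = 3174;  10623 + 3174 = 13797;  34684 + 13797 = 48481

48481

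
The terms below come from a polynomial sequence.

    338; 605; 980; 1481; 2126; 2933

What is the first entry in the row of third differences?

Δ: 267, 375, 501, 645, 807
Δ²: 108, 126, 144, 162
Δ³: 18, 18, 18

18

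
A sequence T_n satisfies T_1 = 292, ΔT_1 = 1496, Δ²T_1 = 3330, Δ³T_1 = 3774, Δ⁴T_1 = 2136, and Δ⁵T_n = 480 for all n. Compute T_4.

18544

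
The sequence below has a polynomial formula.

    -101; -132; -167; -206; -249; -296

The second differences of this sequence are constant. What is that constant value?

Δ: -31, -35, -39, -43, -47
Δ²: -4, -4, -4, -4

-4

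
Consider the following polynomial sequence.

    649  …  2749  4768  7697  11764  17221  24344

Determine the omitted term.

Using the last 6 terms:
2019, 2929, 4067, 5457, 7123
910, 1138, 1390, 1666
228, 252, 276
24, 24
Constant fourth difference = 24.
Extend backward: 228 − 24 = 204;  910 − 204 = 706;  2019 − 706 = 1313;  2749 − 1313 = 1436

1436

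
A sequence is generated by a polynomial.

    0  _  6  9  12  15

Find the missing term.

3

Using the last 4 terms:
3  3  3
Constant first difference = 3.
Extend backward: 6 − 3 = 3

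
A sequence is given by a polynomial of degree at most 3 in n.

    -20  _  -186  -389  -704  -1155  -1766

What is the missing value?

-71

Using the last 5 terms:
First differences: -203  -315  -451  -611
Second differences: -112  -136  -160
Third differences: -24  -24
Constant third difference = -24.
Extend backward: -112 + 24 = -88;  -203 + 88 = -115;  -186 + 115 = -71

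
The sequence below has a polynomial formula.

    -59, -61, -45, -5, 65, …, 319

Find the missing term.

Using the first 5 terms:
Δ: -2, 16, 40, 70
Δ²: 18, 24, 30
Δ³: 6, 6
Constant third difference = 6.
Extend forward: 30 + 6 = 36;  70 + 36 = 106;  65 + 106 = 171

171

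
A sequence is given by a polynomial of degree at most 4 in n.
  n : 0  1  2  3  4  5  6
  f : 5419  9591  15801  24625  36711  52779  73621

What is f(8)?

133155

Δ: 4172  6210  8824  12086  16068  20842
Δ²: 2038  2614  3262  3982  4774
Δ³: 576  648  720  792
Δ⁴: 72  72  72
The fourth differences are constant (72).
792 + 72 = 864;  4774 + 864 = 5638;  20842 + 5638 = 26480;  73621 + 26480 = 100101
864 + 72 = 936;  5638 + 936 = 6574;  26480 + 6574 = 33054;  100101 + 33054 = 133155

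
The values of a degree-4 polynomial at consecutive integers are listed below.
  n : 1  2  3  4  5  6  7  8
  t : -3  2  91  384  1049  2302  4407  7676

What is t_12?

40312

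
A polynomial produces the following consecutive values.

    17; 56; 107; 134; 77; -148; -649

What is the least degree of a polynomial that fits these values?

4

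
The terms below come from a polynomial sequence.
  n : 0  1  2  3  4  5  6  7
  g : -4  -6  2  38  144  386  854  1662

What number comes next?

2948

D1: -2  8  36  106  242  468  808
D2: 10  28  70  136  226  340
D3: 18  42  66  90  114
D4: 24  24  24  24
Fourth differences constant at 24.
114 + 24 = 138;  340 + 138 = 478;  808 + 478 = 1286;  1662 + 1286 = 2948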